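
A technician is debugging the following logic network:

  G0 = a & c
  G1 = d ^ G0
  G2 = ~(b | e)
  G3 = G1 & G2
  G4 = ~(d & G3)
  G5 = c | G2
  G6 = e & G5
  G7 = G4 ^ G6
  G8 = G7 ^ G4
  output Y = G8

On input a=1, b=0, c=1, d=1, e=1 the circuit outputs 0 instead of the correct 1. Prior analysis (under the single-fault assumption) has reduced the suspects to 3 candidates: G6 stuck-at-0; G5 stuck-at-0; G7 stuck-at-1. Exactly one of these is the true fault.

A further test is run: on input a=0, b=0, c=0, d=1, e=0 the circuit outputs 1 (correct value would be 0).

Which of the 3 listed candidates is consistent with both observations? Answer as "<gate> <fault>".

G7 stuck-at-1

Evaluate each candidate on input a=0, b=0, c=0, d=1, e=0:
  G6 stuck-at-0: G0=0, G1=1, G2=1, G3=1, G4=0, G5=1, G6=0 [stuck-at-0], G7=0, G8=0 → 0 — eliminated
  G5 stuck-at-0: G0=0, G1=1, G2=1, G3=1, G4=0, G5=0 [stuck-at-0], G6=0, G7=0, G8=0 → 0 — eliminated
  G7 stuck-at-1: G0=0, G1=1, G2=1, G3=1, G4=0, G5=1, G6=0, G7=1 [stuck-at-1], G8=1 → 1 — matches
Only G7 stuck-at-1 reproduces the observed 1.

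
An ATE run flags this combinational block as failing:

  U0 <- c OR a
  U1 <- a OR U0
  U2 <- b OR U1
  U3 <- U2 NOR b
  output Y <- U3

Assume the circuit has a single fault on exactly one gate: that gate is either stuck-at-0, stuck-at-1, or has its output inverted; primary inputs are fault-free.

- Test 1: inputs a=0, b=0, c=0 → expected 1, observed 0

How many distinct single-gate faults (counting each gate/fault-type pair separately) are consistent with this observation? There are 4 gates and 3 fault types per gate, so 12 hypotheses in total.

Fault-free: U0=0, U1=0, U2=0, U3=1 → 1. Observed 0.
  U0 stuck-at-0: output 1 ✗
  U0 stuck-at-1: output 0 ✓
  U0 inverted output: output 0 ✓
  U1 stuck-at-0: output 1 ✗
  U1 stuck-at-1: output 0 ✓
  U1 inverted output: output 0 ✓
  U2 stuck-at-0: output 1 ✗
  U2 stuck-at-1: output 0 ✓
  U2 inverted output: output 0 ✓
  U3 stuck-at-0: output 0 ✓
  U3 stuck-at-1: output 1 ✗
  U3 inverted output: output 0 ✓
Consistent faults: {U0 stuck-at-1, U0 inverted output, U1 stuck-at-1, U1 inverted output, U2 stuck-at-1, U2 inverted output, U3 stuck-at-0, U3 inverted output} — 8 in all.

8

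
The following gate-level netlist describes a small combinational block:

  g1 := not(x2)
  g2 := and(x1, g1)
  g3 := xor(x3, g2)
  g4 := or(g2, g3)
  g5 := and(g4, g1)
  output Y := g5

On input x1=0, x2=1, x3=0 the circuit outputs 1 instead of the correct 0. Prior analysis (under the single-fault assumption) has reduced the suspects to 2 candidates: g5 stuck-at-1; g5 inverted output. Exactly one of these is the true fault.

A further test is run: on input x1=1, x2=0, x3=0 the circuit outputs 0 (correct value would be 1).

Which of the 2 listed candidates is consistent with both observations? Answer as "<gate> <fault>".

Evaluate each candidate on input x1=1, x2=0, x3=0:
  g5 stuck-at-1: g1=1, g2=1, g3=1, g4=1, g5=1 [stuck-at-1] → 1 — eliminated
  g5 inverted output: g1=1, g2=1, g3=1, g4=1, g5=0 [inverted output] → 0 — matches
Only g5 inverted output reproduces the observed 0.

g5 inverted output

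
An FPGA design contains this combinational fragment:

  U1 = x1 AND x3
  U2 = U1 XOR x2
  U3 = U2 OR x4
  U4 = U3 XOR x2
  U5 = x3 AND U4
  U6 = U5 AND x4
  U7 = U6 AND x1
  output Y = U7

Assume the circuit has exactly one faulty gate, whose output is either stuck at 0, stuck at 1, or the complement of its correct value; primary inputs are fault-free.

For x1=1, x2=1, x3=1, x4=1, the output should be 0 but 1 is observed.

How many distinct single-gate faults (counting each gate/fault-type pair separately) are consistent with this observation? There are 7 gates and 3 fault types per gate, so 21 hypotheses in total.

Fault-free: U1=1, U2=0, U3=1, U4=0, U5=0, U6=0, U7=0 → 0. Observed 1.
  U1: none of the 3 fault types match ✗
  U2: none of the 3 fault types match ✗
  U3: stuck-at-0, inverted output ✓; others ✗
  U4: stuck-at-1, inverted output ✓; others ✗
  U5: stuck-at-1, inverted output ✓; others ✗
  U6: stuck-at-1, inverted output ✓; others ✗
  U7: stuck-at-1, inverted output ✓; others ✗
Consistent faults: {U3 stuck-at-0, U3 inverted output, U4 stuck-at-1, U4 inverted output, U5 stuck-at-1, U5 inverted output, U6 stuck-at-1, U6 inverted output, U7 stuck-at-1, U7 inverted output} — 10 in all.

10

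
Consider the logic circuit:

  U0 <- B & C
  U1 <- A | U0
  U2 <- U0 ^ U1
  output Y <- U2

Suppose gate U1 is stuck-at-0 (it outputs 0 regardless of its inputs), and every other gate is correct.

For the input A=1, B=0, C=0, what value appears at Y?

Propagate with U1 forced: U0=0, U1=0 [stuck-at-0], U2=0.
So Y = 0. (Without the fault it would be 1.)

0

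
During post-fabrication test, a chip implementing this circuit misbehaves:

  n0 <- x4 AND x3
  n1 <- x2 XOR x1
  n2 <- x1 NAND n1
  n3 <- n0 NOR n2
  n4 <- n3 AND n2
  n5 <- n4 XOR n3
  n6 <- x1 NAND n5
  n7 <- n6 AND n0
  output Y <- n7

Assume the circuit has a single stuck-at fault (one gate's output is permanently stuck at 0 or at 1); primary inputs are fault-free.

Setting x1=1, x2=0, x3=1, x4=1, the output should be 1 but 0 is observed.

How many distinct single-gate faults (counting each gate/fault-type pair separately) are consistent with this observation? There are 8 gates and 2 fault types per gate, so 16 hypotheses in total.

6

Fault-free: n0=1, n1=1, n2=0, n3=0, n4=0, n5=0, n6=1, n7=1 → 1. Observed 0.
  n0: stuck-at-0 ✓; others ✗
  n1: none of the 2 fault types match ✗
  n2: none of the 2 fault types match ✗
  n3: stuck-at-1 ✓; others ✗
  n4: stuck-at-1 ✓; others ✗
  n5: stuck-at-1 ✓; others ✗
  n6: stuck-at-0 ✓; others ✗
  n7: stuck-at-0 ✓; others ✗
Consistent faults: {n0 stuck-at-0, n3 stuck-at-1, n4 stuck-at-1, n5 stuck-at-1, n6 stuck-at-0, n7 stuck-at-0} — 6 in all.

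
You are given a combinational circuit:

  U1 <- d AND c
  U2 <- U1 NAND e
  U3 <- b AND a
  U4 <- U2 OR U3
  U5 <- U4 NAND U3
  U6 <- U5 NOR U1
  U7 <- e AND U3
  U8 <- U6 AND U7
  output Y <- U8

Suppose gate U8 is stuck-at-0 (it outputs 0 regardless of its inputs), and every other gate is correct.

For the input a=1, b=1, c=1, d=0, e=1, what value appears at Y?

0

Propagate with U8 forced: U1=0, U2=1, U3=1, U4=1, U5=0, U6=1, U7=1, U8=0 [stuck-at-0].
So Y = 0. (Without the fault it would be 1.)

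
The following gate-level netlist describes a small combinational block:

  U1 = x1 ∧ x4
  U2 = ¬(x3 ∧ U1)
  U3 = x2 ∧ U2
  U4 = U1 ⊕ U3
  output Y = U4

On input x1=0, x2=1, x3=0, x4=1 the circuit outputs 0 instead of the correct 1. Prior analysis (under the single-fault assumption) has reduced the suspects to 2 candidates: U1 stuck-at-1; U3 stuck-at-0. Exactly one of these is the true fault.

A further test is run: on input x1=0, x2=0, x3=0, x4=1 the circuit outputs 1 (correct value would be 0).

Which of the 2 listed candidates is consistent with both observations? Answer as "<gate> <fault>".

U1 stuck-at-1

Evaluate each candidate on input x1=0, x2=0, x3=0, x4=1:
  U1 stuck-at-1: U1=1 [stuck-at-1], U2=1, U3=0, U4=1 → 1 — matches
  U3 stuck-at-0: U1=0, U2=1, U3=0 [stuck-at-0], U4=0 → 0 — eliminated
Only U1 stuck-at-1 reproduces the observed 1.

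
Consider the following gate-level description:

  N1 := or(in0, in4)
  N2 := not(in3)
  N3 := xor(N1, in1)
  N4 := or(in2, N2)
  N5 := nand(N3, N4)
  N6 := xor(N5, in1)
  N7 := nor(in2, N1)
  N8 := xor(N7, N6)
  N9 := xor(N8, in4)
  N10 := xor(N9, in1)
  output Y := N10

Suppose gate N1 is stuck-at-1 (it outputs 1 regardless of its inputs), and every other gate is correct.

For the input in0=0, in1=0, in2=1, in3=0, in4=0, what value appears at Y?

Propagate with N1 forced: N1=1 [stuck-at-1], N2=1, N3=1, N4=1, N5=0, N6=0, N7=0, N8=0, N9=0, N10=0.
So Y = 0. (Without the fault it would be 1.)

0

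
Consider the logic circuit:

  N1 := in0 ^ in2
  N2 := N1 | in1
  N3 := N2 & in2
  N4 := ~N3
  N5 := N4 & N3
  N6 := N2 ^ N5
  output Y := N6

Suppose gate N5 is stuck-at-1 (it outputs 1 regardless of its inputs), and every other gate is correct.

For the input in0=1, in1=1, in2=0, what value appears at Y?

Propagate with N5 forced: N1=1, N2=1, N3=0, N4=1, N5=1 [stuck-at-1], N6=0.
So Y = 0. (Without the fault it would be 1.)

0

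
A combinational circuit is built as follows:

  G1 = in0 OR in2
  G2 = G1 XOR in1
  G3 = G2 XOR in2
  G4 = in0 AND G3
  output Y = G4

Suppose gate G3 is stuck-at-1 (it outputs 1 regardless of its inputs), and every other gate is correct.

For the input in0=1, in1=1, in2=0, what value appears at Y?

1

Propagate with G3 forced: G1=1, G2=0, G3=1 [stuck-at-1], G4=1.
So Y = 1. (Without the fault it would be 0.)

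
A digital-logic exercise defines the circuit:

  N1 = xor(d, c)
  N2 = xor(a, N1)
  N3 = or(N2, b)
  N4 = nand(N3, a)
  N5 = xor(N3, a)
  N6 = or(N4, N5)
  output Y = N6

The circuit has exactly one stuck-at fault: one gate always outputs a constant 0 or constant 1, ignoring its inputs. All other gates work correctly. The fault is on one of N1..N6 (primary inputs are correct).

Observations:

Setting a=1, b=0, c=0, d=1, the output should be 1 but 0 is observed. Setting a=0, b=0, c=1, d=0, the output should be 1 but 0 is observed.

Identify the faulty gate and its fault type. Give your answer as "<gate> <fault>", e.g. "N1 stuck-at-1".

N6 stuck-at-0

Fault-free values for test 1 (a=1, b=0, c=0, d=1): N1=1, N2=0, N3=0, N4=1, N5=1, N6=1, giving Y=1. Observed 0.
Test 1: faults giving observed 0 are {N1 stuck-at-0, N2 stuck-at-1, N3 stuck-at-1, N6 stuck-at-0}.
Test 2 (a=0, b=0, c=1, d=0): fault-free N1=1, N2=1, N3=1, N4=1, N5=1, N6=1 → 1; observed 0. Eliminates N1 stuck-at-0, N2 stuck-at-1, N3 stuck-at-1.
Only N6 stuck-at-0 is consistent with every test.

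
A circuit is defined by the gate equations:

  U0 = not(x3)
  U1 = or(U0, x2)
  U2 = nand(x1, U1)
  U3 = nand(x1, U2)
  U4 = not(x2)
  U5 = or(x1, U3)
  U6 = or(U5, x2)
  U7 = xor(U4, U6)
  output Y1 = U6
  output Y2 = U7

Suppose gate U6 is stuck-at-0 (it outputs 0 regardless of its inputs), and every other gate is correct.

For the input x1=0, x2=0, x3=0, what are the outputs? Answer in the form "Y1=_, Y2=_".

Propagate with U6 forced: U0=1, U1=1, U2=1, U3=1, U4=1, U5=1, U6=0 [stuck-at-0], U7=1.
So the outputs are Y1=0, Y2=1. (Without the fault they would be Y1=1, Y2=0.)

Y1=0, Y2=1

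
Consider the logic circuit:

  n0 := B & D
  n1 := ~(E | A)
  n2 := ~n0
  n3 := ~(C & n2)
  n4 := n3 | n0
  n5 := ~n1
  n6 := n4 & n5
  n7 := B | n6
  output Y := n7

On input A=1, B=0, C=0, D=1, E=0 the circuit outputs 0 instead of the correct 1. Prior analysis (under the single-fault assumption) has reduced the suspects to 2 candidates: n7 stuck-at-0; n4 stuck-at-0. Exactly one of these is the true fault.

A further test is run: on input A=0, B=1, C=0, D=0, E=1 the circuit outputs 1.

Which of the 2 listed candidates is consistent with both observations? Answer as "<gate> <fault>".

n4 stuck-at-0

Evaluate each candidate on input A=0, B=1, C=0, D=0, E=1:
  n7 stuck-at-0: n0=0, n1=0, n2=1, n3=1, n4=1, n5=1, n6=1, n7=0 [stuck-at-0] → 0 — eliminated
  n4 stuck-at-0: n0=0, n1=0, n2=1, n3=1, n4=0 [stuck-at-0], n5=1, n6=0, n7=1 → 1 — matches
Only n4 stuck-at-0 reproduces the observed 1.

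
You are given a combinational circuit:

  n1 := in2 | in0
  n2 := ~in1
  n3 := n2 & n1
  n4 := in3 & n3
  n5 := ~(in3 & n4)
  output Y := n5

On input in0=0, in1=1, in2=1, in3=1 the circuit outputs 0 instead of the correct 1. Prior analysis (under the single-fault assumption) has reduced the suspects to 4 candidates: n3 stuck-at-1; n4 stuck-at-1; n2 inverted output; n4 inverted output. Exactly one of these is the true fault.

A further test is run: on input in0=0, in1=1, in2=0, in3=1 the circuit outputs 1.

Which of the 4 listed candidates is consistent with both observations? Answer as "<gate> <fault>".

Evaluate each candidate on input in0=0, in1=1, in2=0, in3=1:
  n3 stuck-at-1: n1=0, n2=0, n3=1 [stuck-at-1], n4=1, n5=0 → 0 — eliminated
  n4 stuck-at-1: n1=0, n2=0, n3=0, n4=1 [stuck-at-1], n5=0 → 0 — eliminated
  n2 inverted output: n1=0, n2=1 [inverted output], n3=0, n4=0, n5=1 → 1 — matches
  n4 inverted output: n1=0, n2=0, n3=0, n4=1 [inverted output], n5=0 → 0 — eliminated
Only n2 inverted output reproduces the observed 1.

n2 inverted output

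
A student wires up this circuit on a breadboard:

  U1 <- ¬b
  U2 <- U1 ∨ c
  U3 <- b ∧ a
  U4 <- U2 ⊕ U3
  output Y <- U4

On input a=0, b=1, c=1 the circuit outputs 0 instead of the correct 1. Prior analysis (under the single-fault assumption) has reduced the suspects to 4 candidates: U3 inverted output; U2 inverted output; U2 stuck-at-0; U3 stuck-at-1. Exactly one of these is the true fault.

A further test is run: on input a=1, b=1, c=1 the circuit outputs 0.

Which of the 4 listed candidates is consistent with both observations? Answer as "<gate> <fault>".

U3 stuck-at-1

Evaluate each candidate on input a=1, b=1, c=1:
  U3 inverted output: U1=0, U2=1, U3=0 [inverted output], U4=1 → 1 — eliminated
  U2 inverted output: U1=0, U2=0 [inverted output], U3=1, U4=1 → 1 — eliminated
  U2 stuck-at-0: U1=0, U2=0 [stuck-at-0], U3=1, U4=1 → 1 — eliminated
  U3 stuck-at-1: U1=0, U2=1, U3=1 [stuck-at-1], U4=0 → 0 — matches
Only U3 stuck-at-1 reproduces the observed 0.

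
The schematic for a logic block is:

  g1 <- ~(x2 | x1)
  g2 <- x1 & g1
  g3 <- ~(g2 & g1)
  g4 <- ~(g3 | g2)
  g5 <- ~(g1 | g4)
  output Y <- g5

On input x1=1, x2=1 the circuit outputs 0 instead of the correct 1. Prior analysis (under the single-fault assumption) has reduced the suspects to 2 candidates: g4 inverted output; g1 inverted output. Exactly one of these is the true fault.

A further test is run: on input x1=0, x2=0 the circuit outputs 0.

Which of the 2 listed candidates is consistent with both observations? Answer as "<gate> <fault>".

Evaluate each candidate on input x1=0, x2=0:
  g4 inverted output: g1=1, g2=0, g3=1, g4=1 [inverted output], g5=0 → 0 — matches
  g1 inverted output: g1=0 [inverted output], g2=0, g3=1, g4=0, g5=1 → 1 — eliminated
Only g4 inverted output reproduces the observed 0.

g4 inverted output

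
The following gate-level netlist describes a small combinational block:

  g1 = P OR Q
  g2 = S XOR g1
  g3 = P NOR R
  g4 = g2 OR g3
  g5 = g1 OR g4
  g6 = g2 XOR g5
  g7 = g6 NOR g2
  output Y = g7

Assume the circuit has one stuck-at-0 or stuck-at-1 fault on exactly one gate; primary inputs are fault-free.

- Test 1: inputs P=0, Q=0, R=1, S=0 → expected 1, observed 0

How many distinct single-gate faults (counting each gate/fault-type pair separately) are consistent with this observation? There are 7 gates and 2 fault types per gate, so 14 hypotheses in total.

7

Fault-free: g1=0, g2=0, g3=0, g4=0, g5=0, g6=0, g7=1 → 1. Observed 0.
  g1 stuck-at-0: output 1 ✗
  g1 stuck-at-1: output 0 ✓
  g2 stuck-at-0: output 1 ✗
  g2 stuck-at-1: output 0 ✓
  g3 stuck-at-0: output 1 ✗
  g3 stuck-at-1: output 0 ✓
  g4 stuck-at-0: output 1 ✗
  g4 stuck-at-1: output 0 ✓
  g5 stuck-at-0: output 1 ✗
  g5 stuck-at-1: output 0 ✓
  g6 stuck-at-0: output 1 ✗
  g6 stuck-at-1: output 0 ✓
  g7 stuck-at-0: output 0 ✓
  g7 stuck-at-1: output 1 ✗
Consistent faults: {g1 stuck-at-1, g2 stuck-at-1, g3 stuck-at-1, g4 stuck-at-1, g5 stuck-at-1, g6 stuck-at-1, g7 stuck-at-0} — 7 in all.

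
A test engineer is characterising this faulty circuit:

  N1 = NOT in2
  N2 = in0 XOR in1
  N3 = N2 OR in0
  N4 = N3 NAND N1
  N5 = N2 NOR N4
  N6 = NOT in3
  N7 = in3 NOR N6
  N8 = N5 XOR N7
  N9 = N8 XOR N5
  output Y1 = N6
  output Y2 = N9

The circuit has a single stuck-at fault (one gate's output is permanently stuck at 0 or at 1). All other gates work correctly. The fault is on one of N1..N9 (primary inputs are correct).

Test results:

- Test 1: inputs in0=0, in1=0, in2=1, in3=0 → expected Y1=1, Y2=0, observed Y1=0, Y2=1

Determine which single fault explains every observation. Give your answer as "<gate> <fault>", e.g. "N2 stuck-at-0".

N6 stuck-at-0

Fault-free values for test 1 (in0=0, in1=0, in2=1, in3=0): N1=0, N2=0, N3=0, N4=1, N5=0, N6=1, N7=0, N8=0, N9=0, giving Y1=1, Y2=0. Observed Y1=0, Y2=1.
Test 1: faults giving observed Y1=0, Y2=1 are {N6 stuck-at-0}.
Only N6 stuck-at-0 is consistent with every test.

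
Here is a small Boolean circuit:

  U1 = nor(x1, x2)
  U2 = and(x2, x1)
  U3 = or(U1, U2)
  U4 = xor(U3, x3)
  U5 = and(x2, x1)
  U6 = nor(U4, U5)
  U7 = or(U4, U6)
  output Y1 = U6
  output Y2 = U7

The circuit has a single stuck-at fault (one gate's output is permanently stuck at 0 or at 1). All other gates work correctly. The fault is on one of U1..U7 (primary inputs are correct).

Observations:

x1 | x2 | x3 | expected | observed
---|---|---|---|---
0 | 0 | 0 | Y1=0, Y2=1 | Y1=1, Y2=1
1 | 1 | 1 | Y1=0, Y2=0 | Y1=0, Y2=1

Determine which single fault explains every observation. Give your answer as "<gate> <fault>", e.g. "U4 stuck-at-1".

U3 stuck-at-0

Fault-free values for test 1 (x1=0, x2=0, x3=0): U1=1, U2=0, U3=1, U4=1, U5=0, U6=0, U7=1, giving Y1=0, Y2=1. Observed Y1=1, Y2=1.
Test 1: faults giving observed Y1=1, Y2=1 are {U1 stuck-at-0, U3 stuck-at-0, U4 stuck-at-0, U6 stuck-at-1}.
Test 2 (x1=1, x2=1, x3=1): fault-free U1=0, U2=1, U3=1, U4=0, U5=1, U6=0, U7=0 → Y1=0, Y2=0; observed Y1=0, Y2=1. Eliminates U1 stuck-at-0, U4 stuck-at-0, U6 stuck-at-1.
Only U3 stuck-at-0 is consistent with every test.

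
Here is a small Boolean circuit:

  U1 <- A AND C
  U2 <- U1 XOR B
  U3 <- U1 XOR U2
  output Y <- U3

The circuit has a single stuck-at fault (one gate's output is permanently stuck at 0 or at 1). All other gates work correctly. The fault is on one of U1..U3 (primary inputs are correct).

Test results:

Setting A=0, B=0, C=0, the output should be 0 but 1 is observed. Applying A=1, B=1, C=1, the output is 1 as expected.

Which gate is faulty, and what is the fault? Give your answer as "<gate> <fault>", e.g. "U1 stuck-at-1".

U3 stuck-at-1

Fault-free values for test 1 (A=0, B=0, C=0): U1=0, U2=0, U3=0, giving Y=0. Observed 1.
Test 1: faults giving observed 1 are {U2 stuck-at-1, U3 stuck-at-1}.
Test 2 (A=1, B=1, C=1): fault-free U1=1, U2=0, U3=1 → 1; observed 1. Eliminates U2 stuck-at-1.
Only U3 stuck-at-1 is consistent with every test.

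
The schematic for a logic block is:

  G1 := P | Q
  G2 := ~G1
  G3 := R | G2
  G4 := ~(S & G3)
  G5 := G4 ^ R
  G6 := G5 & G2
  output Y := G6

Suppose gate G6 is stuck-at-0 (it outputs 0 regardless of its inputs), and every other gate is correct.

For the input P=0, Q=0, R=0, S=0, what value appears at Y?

0

Propagate with G6 forced: G1=0, G2=1, G3=1, G4=1, G5=1, G6=0 [stuck-at-0].
So Y = 0. (Without the fault it would be 1.)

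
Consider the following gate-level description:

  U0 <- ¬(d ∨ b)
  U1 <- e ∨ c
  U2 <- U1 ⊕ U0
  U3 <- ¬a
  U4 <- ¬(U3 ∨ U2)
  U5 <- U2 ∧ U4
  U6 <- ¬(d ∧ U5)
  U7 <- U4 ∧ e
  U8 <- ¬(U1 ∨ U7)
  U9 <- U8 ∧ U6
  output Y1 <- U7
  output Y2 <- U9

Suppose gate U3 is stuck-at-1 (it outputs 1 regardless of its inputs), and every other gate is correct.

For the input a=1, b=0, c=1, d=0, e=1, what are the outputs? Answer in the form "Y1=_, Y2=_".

Propagate with U3 forced: U0=1, U1=1, U2=0, U3=1 [stuck-at-1], U4=0, U5=0, U6=1, U7=0, U8=0, U9=0.
So the outputs are Y1=0, Y2=0. (Without the fault they would be Y1=1, Y2=0.)

Y1=0, Y2=0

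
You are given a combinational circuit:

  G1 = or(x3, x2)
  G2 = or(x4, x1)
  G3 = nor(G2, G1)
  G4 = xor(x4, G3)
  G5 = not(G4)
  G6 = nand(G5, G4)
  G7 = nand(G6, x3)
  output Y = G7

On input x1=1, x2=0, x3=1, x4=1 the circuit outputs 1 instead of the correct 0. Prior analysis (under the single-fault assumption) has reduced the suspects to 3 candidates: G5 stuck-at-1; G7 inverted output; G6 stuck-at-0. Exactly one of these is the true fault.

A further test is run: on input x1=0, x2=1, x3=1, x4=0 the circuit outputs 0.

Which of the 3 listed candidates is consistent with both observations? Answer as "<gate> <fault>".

G5 stuck-at-1

Evaluate each candidate on input x1=0, x2=1, x3=1, x4=0:
  G5 stuck-at-1: G1=1, G2=0, G3=0, G4=0, G5=1 [stuck-at-1], G6=1, G7=0 → 0 — matches
  G7 inverted output: G1=1, G2=0, G3=0, G4=0, G5=1, G6=1, G7=1 [inverted output] → 1 — eliminated
  G6 stuck-at-0: G1=1, G2=0, G3=0, G4=0, G5=1, G6=0 [stuck-at-0], G7=1 → 1 — eliminated
Only G5 stuck-at-1 reproduces the observed 0.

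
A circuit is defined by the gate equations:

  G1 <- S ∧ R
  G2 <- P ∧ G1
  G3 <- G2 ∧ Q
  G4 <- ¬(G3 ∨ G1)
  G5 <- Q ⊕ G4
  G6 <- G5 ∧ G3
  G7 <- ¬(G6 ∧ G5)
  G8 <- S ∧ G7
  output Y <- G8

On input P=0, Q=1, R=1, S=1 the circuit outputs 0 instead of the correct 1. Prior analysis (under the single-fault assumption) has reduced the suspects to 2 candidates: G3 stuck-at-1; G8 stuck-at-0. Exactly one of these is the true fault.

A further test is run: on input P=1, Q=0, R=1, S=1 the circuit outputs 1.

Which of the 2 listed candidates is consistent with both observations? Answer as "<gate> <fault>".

Evaluate each candidate on input P=1, Q=0, R=1, S=1:
  G3 stuck-at-1: G1=1, G2=1, G3=1 [stuck-at-1], G4=0, G5=0, G6=0, G7=1, G8=1 → 1 — matches
  G8 stuck-at-0: G1=1, G2=1, G3=0, G4=0, G5=0, G6=0, G7=1, G8=0 [stuck-at-0] → 0 — eliminated
Only G3 stuck-at-1 reproduces the observed 1.

G3 stuck-at-1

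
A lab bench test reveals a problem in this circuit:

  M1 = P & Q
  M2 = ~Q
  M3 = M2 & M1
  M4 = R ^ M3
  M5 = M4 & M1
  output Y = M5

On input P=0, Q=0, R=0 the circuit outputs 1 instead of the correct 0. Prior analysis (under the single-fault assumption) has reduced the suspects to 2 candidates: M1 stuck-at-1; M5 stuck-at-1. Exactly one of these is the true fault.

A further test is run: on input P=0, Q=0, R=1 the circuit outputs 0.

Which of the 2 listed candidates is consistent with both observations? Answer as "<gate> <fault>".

M1 stuck-at-1

Evaluate each candidate on input P=0, Q=0, R=1:
  M1 stuck-at-1: M1=1 [stuck-at-1], M2=1, M3=1, M4=0, M5=0 → 0 — matches
  M5 stuck-at-1: M1=0, M2=1, M3=0, M4=1, M5=1 [stuck-at-1] → 1 — eliminated
Only M1 stuck-at-1 reproduces the observed 0.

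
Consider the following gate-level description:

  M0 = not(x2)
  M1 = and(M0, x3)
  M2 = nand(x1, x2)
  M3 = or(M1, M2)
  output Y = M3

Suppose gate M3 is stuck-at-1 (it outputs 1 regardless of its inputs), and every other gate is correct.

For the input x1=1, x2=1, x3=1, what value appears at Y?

Propagate with M3 forced: M0=0, M1=0, M2=0, M3=1 [stuck-at-1].
So Y = 1. (Without the fault it would be 0.)

1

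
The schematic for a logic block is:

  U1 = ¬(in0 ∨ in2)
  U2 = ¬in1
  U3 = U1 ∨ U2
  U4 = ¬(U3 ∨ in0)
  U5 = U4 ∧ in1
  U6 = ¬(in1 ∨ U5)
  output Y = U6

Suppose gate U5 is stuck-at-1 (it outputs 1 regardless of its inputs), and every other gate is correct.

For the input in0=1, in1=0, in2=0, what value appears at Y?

Propagate with U5 forced: U1=0, U2=1, U3=1, U4=0, U5=1 [stuck-at-1], U6=0.
So Y = 0. (Without the fault it would be 1.)

0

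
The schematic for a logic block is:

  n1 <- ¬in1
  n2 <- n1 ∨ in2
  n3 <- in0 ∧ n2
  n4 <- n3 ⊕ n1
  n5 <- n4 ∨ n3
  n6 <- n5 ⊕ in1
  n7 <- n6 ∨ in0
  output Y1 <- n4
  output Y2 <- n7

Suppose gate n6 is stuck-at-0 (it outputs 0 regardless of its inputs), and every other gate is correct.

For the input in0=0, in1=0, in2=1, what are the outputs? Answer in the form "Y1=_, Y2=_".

Propagate with n6 forced: n1=1, n2=1, n3=0, n4=1, n5=1, n6=0 [stuck-at-0], n7=0.
So the outputs are Y1=1, Y2=0. (Without the fault they would be Y1=1, Y2=1.)

Y1=1, Y2=0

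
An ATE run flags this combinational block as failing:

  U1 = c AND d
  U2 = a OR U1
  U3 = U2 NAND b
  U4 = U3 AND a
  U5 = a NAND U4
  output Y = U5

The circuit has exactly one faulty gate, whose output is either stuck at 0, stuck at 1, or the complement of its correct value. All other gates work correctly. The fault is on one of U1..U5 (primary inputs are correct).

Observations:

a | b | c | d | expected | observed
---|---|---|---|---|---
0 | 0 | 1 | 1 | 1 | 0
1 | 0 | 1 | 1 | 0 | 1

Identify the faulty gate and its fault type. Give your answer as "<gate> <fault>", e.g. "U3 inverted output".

Fault-free values for test 1 (a=0, b=0, c=1, d=1): U1=1, U2=1, U3=1, U4=0, U5=1, giving Y=1. Observed 0.
Test 1: faults giving observed 0 are {U5 stuck-at-0, U5 inverted output}.
Test 2 (a=1, b=0, c=1, d=1): fault-free U1=1, U2=1, U3=1, U4=1, U5=0 → 0; observed 1. Eliminates U5 stuck-at-0.
Only U5 inverted output is consistent with every test.

U5 inverted output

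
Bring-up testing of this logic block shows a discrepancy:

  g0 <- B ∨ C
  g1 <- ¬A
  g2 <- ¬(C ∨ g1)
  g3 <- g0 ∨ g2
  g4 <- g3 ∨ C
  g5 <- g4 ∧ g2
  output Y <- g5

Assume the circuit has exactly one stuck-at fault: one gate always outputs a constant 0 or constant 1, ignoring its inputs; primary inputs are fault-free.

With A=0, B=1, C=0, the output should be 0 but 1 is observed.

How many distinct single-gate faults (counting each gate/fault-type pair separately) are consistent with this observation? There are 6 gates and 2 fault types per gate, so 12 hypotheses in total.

Fault-free: g0=1, g1=1, g2=0, g3=1, g4=1, g5=0 → 0. Observed 1.
  g0 stuck-at-0: output 0 ✗
  g0 stuck-at-1: output 0 ✗
  g1 stuck-at-0: output 1 ✓
  g1 stuck-at-1: output 0 ✗
  g2 stuck-at-0: output 0 ✗
  g2 stuck-at-1: output 1 ✓
  g3 stuck-at-0: output 0 ✗
  g3 stuck-at-1: output 0 ✗
  g4 stuck-at-0: output 0 ✗
  g4 stuck-at-1: output 0 ✗
  g5 stuck-at-0: output 0 ✗
  g5 stuck-at-1: output 1 ✓
Consistent faults: {g1 stuck-at-0, g2 stuck-at-1, g5 stuck-at-1} — 3 in all.

3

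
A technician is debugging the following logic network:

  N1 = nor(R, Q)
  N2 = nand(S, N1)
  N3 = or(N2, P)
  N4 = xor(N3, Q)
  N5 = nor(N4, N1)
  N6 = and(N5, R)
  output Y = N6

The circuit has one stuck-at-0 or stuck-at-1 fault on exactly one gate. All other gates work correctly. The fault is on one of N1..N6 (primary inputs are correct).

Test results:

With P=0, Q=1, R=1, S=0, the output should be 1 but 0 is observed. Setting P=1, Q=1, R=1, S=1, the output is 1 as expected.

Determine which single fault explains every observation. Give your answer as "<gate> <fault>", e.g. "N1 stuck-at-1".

N2 stuck-at-0

Fault-free values for test 1 (P=0, Q=1, R=1, S=0): N1=0, N2=1, N3=1, N4=0, N5=1, N6=1, giving Y=1. Observed 0.
Test 1: faults giving observed 0 are {N1 stuck-at-1, N2 stuck-at-0, N3 stuck-at-0, N4 stuck-at-1, N5 stuck-at-0, N6 stuck-at-0}.
Test 2 (P=1, Q=1, R=1, S=1): fault-free N1=0, N2=1, N3=1, N4=0, N5=1, N6=1 → 1; observed 1. Eliminates N1 stuck-at-1, N3 stuck-at-0, N4 stuck-at-1, N5 stuck-at-0, N6 stuck-at-0.
Only N2 stuck-at-0 is consistent with every test.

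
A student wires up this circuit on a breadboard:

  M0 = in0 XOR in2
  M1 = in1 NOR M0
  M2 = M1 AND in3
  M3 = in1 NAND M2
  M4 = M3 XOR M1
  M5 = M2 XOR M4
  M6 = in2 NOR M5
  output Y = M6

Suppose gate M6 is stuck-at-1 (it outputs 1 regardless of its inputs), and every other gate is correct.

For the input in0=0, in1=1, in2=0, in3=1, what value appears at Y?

Propagate with M6 forced: M0=0, M1=0, M2=0, M3=1, M4=1, M5=1, M6=1 [stuck-at-1].
So Y = 1. (Without the fault it would be 0.)

1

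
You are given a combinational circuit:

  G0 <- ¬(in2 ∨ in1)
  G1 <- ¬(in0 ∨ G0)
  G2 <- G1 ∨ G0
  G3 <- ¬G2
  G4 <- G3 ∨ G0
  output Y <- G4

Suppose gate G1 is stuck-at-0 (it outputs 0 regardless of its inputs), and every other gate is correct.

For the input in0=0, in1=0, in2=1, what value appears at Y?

Propagate with G1 forced: G0=0, G1=0 [stuck-at-0], G2=0, G3=1, G4=1.
So Y = 1. (Without the fault it would be 0.)

1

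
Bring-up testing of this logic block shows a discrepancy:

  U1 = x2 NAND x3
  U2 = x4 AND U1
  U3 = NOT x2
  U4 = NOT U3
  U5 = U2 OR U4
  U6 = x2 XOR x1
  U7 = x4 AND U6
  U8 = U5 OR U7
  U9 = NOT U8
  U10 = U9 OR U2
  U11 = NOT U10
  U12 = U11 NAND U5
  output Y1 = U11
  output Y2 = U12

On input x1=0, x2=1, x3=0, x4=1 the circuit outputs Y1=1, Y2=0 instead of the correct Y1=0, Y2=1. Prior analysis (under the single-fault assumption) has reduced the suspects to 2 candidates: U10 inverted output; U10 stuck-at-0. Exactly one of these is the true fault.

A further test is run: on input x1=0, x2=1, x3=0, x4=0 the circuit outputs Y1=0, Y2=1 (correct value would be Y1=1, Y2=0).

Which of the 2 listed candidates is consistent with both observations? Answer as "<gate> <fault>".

U10 inverted output

Evaluate each candidate on input x1=0, x2=1, x3=0, x4=0:
  U10 inverted output: U1=1, U2=0, U3=0, U4=1, U5=1, U6=1, U7=0, U8=1, U9=0, U10=1 [inverted output], U11=0, U12=1 → Y1=0, Y2=1 — matches
  U10 stuck-at-0: U1=1, U2=0, U3=0, U4=1, U5=1, U6=1, U7=0, U8=1, U9=0, U10=0 [stuck-at-0], U11=1, U12=0 → Y1=1, Y2=0 — eliminated
Only U10 inverted output reproduces the observed Y1=0, Y2=1.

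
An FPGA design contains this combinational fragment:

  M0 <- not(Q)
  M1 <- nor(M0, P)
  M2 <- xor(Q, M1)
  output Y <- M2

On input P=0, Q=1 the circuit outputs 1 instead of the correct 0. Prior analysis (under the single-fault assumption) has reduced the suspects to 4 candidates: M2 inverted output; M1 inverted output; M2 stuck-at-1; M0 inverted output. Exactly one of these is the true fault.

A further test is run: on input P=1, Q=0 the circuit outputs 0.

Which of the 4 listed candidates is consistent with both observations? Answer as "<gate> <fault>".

M0 inverted output

Evaluate each candidate on input P=1, Q=0:
  M2 inverted output: M0=1, M1=0, M2=1 [inverted output] → 1 — eliminated
  M1 inverted output: M0=1, M1=1 [inverted output], M2=1 → 1 — eliminated
  M2 stuck-at-1: M0=1, M1=0, M2=1 [stuck-at-1] → 1 — eliminated
  M0 inverted output: M0=0 [inverted output], M1=0, M2=0 → 0 — matches
Only M0 inverted output reproduces the observed 0.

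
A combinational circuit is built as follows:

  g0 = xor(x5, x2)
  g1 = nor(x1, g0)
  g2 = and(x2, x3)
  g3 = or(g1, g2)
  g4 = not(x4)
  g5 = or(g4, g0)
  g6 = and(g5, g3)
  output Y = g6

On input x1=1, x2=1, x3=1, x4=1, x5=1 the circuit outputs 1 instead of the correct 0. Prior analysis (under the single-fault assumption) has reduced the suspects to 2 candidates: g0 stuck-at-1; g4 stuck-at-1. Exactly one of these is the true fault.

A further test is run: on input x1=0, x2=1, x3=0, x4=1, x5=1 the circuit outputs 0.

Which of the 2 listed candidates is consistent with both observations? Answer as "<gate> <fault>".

g0 stuck-at-1

Evaluate each candidate on input x1=0, x2=1, x3=0, x4=1, x5=1:
  g0 stuck-at-1: g0=1 [stuck-at-1], g1=0, g2=0, g3=0, g4=0, g5=1, g6=0 → 0 — matches
  g4 stuck-at-1: g0=0, g1=1, g2=0, g3=1, g4=1 [stuck-at-1], g5=1, g6=1 → 1 — eliminated
Only g0 stuck-at-1 reproduces the observed 0.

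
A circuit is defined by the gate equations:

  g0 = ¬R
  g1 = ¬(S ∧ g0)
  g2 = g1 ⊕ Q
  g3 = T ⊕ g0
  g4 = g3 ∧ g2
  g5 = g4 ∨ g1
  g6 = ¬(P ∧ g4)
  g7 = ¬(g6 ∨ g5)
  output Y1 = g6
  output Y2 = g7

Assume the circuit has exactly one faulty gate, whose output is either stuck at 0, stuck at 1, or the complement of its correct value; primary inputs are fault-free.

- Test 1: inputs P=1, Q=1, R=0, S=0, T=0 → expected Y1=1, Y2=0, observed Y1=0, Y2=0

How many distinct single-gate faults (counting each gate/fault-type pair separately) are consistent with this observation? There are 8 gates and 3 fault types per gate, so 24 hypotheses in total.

Fault-free: g0=1, g1=1, g2=0, g3=1, g4=0, g5=1, g6=1, g7=0 → Y1=1, Y2=0. Observed Y1=0, Y2=0.
  g0: none of the 3 fault types match ✗
  g1: stuck-at-0, inverted output ✓; others ✗
  g2: stuck-at-1, inverted output ✓; others ✗
  g3: none of the 3 fault types match ✗
  g4: stuck-at-1, inverted output ✓; others ✗
  g5: none of the 3 fault types match ✗
  g6: stuck-at-0, inverted output ✓; others ✗
  g7: none of the 3 fault types match ✗
Consistent faults: {g1 stuck-at-0, g1 inverted output, g2 stuck-at-1, g2 inverted output, g4 stuck-at-1, g4 inverted output, g6 stuck-at-0, g6 inverted output} — 8 in all.

8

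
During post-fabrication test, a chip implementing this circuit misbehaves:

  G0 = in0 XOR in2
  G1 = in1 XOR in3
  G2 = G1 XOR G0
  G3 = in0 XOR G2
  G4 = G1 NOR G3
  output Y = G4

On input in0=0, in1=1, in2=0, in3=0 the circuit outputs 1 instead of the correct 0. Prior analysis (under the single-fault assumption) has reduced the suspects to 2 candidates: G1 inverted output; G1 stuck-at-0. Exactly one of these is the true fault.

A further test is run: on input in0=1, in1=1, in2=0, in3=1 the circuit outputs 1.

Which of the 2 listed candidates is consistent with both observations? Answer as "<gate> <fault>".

G1 stuck-at-0

Evaluate each candidate on input in0=1, in1=1, in2=0, in3=1:
  G1 inverted output: G0=1, G1=1 [inverted output], G2=0, G3=1, G4=0 → 0 — eliminated
  G1 stuck-at-0: G0=1, G1=0 [stuck-at-0], G2=1, G3=0, G4=1 → 1 — matches
Only G1 stuck-at-0 reproduces the observed 1.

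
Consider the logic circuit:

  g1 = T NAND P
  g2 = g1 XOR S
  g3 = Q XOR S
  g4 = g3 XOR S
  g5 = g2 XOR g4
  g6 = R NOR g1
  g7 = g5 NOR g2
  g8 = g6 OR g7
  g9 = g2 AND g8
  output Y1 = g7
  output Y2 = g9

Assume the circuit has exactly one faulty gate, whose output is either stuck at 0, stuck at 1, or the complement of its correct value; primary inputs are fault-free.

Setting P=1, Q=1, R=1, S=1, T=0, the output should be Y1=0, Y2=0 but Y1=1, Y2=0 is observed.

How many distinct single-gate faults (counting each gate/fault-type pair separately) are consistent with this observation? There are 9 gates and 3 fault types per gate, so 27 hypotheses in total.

8

Fault-free: g1=1, g2=0, g3=0, g4=1, g5=1, g6=0, g7=0, g8=0, g9=0 → Y1=0, Y2=0. Observed Y1=1, Y2=0.
  g1: none of the 3 fault types match ✗
  g2: none of the 3 fault types match ✗
  g3: stuck-at-1, inverted output ✓; others ✗
  g4: stuck-at-0, inverted output ✓; others ✗
  g5: stuck-at-0, inverted output ✓; others ✗
  g6: none of the 3 fault types match ✗
  g7: stuck-at-1, inverted output ✓; others ✗
  g8: none of the 3 fault types match ✗
  g9: none of the 3 fault types match ✗
Consistent faults: {g3 stuck-at-1, g3 inverted output, g4 stuck-at-0, g4 inverted output, g5 stuck-at-0, g5 inverted output, g7 stuck-at-1, g7 inverted output} — 8 in all.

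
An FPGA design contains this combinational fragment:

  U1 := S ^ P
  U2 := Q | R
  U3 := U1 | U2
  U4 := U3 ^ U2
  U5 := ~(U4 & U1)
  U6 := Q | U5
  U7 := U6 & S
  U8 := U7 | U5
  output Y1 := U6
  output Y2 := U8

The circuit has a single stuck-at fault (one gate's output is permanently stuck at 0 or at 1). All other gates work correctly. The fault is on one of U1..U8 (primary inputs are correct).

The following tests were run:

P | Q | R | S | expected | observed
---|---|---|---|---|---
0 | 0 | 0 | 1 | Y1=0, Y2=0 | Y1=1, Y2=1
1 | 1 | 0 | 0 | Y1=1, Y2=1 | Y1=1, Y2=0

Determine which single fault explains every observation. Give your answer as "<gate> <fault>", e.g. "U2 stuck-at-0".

U3 stuck-at-0

Fault-free values for test 1 (P=0, Q=0, R=0, S=1): U1=1, U2=0, U3=1, U4=1, U5=0, U6=0, U7=0, U8=0, giving Y1=0, Y2=0. Observed Y1=1, Y2=1.
Test 1: faults giving observed Y1=1, Y2=1 are {U1 stuck-at-0, U2 stuck-at-1, U3 stuck-at-0, U4 stuck-at-0, U5 stuck-at-1, U6 stuck-at-1}.
Test 2 (P=1, Q=1, R=0, S=0): fault-free U1=1, U2=1, U3=1, U4=0, U5=1, U6=1, U7=0, U8=1 → Y1=1, Y2=1; observed Y1=1, Y2=0. Eliminates U1 stuck-at-0, U2 stuck-at-1, U4 stuck-at-0, U5 stuck-at-1, U6 stuck-at-1.
Only U3 stuck-at-0 is consistent with every test.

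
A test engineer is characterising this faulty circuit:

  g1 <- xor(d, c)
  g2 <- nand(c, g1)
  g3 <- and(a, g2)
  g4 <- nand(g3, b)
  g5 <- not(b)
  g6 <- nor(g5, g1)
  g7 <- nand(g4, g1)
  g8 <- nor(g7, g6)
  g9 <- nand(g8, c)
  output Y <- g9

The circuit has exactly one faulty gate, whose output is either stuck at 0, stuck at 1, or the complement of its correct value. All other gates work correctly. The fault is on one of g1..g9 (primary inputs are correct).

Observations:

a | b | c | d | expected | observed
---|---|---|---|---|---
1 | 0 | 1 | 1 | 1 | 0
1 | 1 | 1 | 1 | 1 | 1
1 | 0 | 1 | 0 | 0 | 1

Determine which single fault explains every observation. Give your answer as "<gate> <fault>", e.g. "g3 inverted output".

g7 inverted output

Fault-free values for test 1 (a=1, b=0, c=1, d=1): g1=0, g2=1, g3=1, g4=1, g5=1, g6=0, g7=1, g8=0, g9=1, giving Y=1. Observed 0.
Test 1: faults giving observed 0 are {g1 stuck-at-1, g1 inverted output, g7 stuck-at-0, g7 inverted output, g8 stuck-at-1, g8 inverted output, g9 stuck-at-0, g9 inverted output}.
Test 2 (a=1, b=1, c=1, d=1): fault-free g1=0, g2=1, g3=1, g4=0, g5=0, g6=1, g7=1, g8=0, g9=1 → 1; observed 1. Eliminates g1 stuck-at-1, g1 inverted output, g8 stuck-at-1, g8 inverted output, g9 stuck-at-0, g9 inverted output.
Test 3 (a=1, b=0, c=1, d=0): fault-free g1=1, g2=0, g3=0, g4=1, g5=1, g6=0, g7=0, g8=1, g9=0 → 0; observed 1. Eliminates g7 stuck-at-0.
Only g7 inverted output is consistent with every test.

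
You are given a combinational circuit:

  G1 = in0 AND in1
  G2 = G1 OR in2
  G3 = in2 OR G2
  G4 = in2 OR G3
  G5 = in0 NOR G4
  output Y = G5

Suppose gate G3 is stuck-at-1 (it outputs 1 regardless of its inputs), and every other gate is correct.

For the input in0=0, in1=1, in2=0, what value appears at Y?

Propagate with G3 forced: G1=0, G2=0, G3=1 [stuck-at-1], G4=1, G5=0.
So Y = 0. (Without the fault it would be 1.)

0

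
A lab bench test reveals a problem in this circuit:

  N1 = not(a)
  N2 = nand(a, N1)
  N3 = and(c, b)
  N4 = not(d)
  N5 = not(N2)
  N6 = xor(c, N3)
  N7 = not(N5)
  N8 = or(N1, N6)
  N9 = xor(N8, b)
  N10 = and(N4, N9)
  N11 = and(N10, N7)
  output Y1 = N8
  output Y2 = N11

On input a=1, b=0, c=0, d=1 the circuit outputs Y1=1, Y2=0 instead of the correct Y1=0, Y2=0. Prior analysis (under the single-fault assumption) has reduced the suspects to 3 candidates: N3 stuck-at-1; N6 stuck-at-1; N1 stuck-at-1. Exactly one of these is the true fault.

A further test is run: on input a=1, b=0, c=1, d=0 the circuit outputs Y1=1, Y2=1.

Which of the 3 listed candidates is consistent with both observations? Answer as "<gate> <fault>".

Evaluate each candidate on input a=1, b=0, c=1, d=0:
  N3 stuck-at-1: N1=0, N2=1, N3=1 [stuck-at-1], N4=1, N5=0, N6=0, N7=1, N8=0, N9=0, N10=0, N11=0 → Y1=0, Y2=0 — eliminated
  N6 stuck-at-1: N1=0, N2=1, N3=0, N4=1, N5=0, N6=1 [stuck-at-1], N7=1, N8=1, N9=1, N10=1, N11=1 → Y1=1, Y2=1 — matches
  N1 stuck-at-1: N1=1 [stuck-at-1], N2=0, N3=0, N4=1, N5=1, N6=1, N7=0, N8=1, N9=1, N10=1, N11=0 → Y1=1, Y2=0 — eliminated
Only N6 stuck-at-1 reproduces the observed Y1=1, Y2=1.

N6 stuck-at-1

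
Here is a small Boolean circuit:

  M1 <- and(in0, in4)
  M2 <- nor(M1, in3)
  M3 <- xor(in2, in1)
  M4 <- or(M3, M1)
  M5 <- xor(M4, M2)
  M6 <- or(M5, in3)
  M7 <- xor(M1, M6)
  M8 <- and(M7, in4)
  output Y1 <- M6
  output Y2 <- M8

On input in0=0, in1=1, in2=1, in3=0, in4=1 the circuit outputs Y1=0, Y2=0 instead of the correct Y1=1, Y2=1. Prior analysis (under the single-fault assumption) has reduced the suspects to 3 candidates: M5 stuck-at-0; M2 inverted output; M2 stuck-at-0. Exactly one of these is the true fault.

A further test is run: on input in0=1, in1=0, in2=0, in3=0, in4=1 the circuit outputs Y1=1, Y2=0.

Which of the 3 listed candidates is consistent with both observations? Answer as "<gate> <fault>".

M2 stuck-at-0

Evaluate each candidate on input in0=1, in1=0, in2=0, in3=0, in4=1:
  M5 stuck-at-0: M1=1, M2=0, M3=0, M4=1, M5=0 [stuck-at-0], M6=0, M7=1, M8=1 → Y1=0, Y2=1 — eliminated
  M2 inverted output: M1=1, M2=1 [inverted output], M3=0, M4=1, M5=0, M6=0, M7=1, M8=1 → Y1=0, Y2=1 — eliminated
  M2 stuck-at-0: M1=1, M2=0 [stuck-at-0], M3=0, M4=1, M5=1, M6=1, M7=0, M8=0 → Y1=1, Y2=0 — matches
Only M2 stuck-at-0 reproduces the observed Y1=1, Y2=0.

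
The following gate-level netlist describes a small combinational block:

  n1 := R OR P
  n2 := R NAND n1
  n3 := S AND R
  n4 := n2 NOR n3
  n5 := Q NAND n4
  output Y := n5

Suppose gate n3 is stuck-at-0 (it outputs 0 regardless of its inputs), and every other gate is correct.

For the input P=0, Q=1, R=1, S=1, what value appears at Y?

0

Propagate with n3 forced: n1=1, n2=0, n3=0 [stuck-at-0], n4=1, n5=0.
So Y = 0. (Without the fault it would be 1.)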